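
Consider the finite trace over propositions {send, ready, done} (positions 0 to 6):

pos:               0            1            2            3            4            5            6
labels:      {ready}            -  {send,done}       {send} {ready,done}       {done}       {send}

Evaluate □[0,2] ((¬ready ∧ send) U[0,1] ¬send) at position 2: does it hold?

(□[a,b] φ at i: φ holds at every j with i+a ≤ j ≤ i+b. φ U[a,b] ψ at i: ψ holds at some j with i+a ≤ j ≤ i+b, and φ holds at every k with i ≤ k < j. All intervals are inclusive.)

Does not hold

Check ((¬ready ∧ send) U[0,1] ¬send) at every j in [2,4]:
  j=2: fails
  j=3: holds
  j=4: holds
Fails at j=2 → formula fails.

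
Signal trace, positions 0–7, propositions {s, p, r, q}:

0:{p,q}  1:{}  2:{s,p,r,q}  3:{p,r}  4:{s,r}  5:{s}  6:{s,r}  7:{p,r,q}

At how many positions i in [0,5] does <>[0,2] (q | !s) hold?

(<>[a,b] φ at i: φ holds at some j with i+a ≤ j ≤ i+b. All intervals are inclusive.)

Evaluate at each i in [0,5]:
  i=0: ✓ (witness j=0)
  i=1: ✓ (witness j=1)
  i=2: ✓ (witness j=2)
  i=3: ✓ (witness j=3)
  i=4: ✗ (none in [4,6])
  i=5: ✓ (witness j=7)
Positions where it holds: {0, 1, 2, 3, 5} → 5.

5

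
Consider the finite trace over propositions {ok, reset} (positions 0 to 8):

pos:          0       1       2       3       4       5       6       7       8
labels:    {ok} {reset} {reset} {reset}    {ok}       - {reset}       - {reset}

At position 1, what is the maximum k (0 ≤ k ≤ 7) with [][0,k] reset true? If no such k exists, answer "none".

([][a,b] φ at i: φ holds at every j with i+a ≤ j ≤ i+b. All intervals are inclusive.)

reset must hold from j=1 onward; find where it first fails.
  j=1: holds
  j=2: holds
  j=3: holds
  j=4: fails
Holds on [1,3], so largest k = 2.

2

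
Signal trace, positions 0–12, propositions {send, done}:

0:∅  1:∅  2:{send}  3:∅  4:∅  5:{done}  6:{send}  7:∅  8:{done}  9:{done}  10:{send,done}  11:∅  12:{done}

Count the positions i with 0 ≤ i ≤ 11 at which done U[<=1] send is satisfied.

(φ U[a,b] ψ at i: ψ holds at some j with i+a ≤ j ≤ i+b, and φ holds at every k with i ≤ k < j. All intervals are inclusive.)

5

Evaluate at each i in [0,11]:
  i=0: ✗ (no rhs in [0,1])
  i=1: ✗ (lhs fails at k=1 before rhs at j=2)
  i=2: ✓ (rhs at j=2)
  i=3: ✗ (no rhs in [3,4])
  i=4: ✗ (no rhs in [4,5])
  i=5: ✓ (rhs at j=6; lhs holds on [5,5])
  i=6: ✓ (rhs at j=6)
  i=7: ✗ (no rhs in [7,8])
  i=8: ✗ (no rhs in [8,9])
  i=9: ✓ (rhs at j=10; lhs holds on [9,9])
  i=10: ✓ (rhs at j=10)
  i=11: ✗ (no rhs in [11,12])
Positions where it holds: {2, 5, 6, 9, 10} → 5.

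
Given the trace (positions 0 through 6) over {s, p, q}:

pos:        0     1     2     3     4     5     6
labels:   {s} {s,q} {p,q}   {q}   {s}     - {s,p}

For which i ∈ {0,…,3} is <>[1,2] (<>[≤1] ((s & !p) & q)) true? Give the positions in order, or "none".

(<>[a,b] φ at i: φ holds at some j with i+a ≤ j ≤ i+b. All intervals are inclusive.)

Evaluate at each i in [0,3]:
  i=0: ✓ (witness j=1)
  i=1: ✗ (none in [2,3])
  i=2: ✗ (none in [3,4])
  i=3: ✗ (none in [4,5])

0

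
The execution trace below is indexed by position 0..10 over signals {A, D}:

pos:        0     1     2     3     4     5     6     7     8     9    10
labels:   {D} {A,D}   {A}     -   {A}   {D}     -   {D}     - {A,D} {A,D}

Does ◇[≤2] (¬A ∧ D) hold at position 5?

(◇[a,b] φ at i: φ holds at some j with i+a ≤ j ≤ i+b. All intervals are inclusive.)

Check (¬A ∧ D) at each j in [5,7]:
  j=5: true
  j=6: false
  j=7: true
Found at j=5 → formula holds.

Yes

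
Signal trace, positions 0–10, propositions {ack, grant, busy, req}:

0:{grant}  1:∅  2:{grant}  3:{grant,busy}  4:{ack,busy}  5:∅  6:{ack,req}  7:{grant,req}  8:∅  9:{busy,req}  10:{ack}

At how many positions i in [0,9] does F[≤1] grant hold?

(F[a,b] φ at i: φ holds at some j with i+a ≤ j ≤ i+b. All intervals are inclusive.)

Evaluate at each i in [0,9]:
  i=0: ✓ (witness j=0)
  i=1: ✓ (witness j=2)
  i=2: ✓ (witness j=2)
  i=3: ✓ (witness j=3)
  i=4: ✗ (none in [4,5])
  i=5: ✗ (none in [5,6])
  i=6: ✓ (witness j=7)
  i=7: ✓ (witness j=7)
  i=8: ✗ (none in [8,9])
  i=9: ✗ (none in [9,10])
Positions where it holds: {0, 1, 2, 3, 6, 7} → 6.

6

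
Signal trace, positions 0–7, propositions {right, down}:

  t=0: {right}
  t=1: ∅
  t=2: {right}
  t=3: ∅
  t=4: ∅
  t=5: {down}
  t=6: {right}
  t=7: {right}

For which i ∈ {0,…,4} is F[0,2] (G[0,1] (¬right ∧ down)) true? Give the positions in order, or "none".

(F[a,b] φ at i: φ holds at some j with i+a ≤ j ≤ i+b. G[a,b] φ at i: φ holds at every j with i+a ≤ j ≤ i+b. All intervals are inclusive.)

none

Evaluate at each i in [0,4]:
  i=0: ✗ (none in [0,2])
  i=1: ✗ (none in [1,3])
  i=2: ✗ (none in [2,4])
  i=3: ✗ (none in [3,5])
  i=4: ✗ (none in [4,6])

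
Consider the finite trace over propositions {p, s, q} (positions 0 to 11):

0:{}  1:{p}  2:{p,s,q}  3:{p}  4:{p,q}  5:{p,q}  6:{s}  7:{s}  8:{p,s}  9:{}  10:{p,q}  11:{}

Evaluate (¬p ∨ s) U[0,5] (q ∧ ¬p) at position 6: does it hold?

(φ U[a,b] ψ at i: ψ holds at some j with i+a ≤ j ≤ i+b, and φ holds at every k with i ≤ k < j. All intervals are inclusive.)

Need some j in [6,11] with (q ∧ ¬p), and (¬p ∨ s) at every k in [6,j-1].
  j=6: (q ∧ ¬p) false.
  j=7: (q ∧ ¬p) false.
  j=8: (q ∧ ¬p) false.
  j=9: (q ∧ ¬p) false.
  j=10: (q ∧ ¬p) false.
  j=11: (q ∧ ¬p) false.
No j in the window works → until fails.

No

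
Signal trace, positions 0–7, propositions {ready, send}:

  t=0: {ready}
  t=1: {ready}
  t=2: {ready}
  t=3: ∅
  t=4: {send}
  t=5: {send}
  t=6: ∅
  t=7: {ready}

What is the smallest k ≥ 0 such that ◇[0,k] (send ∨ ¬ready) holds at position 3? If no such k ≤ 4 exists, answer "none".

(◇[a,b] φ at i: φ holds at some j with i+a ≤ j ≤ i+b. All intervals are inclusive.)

Scan j = 3,4,… for (send ∨ ¬ready):
  j=3: holds
First hit at j=3, so smallest k = 3-3 = 0.

0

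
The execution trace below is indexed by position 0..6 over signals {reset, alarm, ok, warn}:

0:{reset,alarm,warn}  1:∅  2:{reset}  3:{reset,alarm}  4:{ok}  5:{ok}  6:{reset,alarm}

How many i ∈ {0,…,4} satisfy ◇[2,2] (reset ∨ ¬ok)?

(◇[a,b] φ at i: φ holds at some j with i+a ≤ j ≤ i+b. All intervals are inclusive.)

Evaluate at each i in [0,4]:
  i=0: ✓ (witness j=2)
  i=1: ✓ (witness j=3)
  i=2: ✗ (none in [4,4])
  i=3: ✗ (none in [5,5])
  i=4: ✓ (witness j=6)
Positions where it holds: {0, 1, 4} → 3.

3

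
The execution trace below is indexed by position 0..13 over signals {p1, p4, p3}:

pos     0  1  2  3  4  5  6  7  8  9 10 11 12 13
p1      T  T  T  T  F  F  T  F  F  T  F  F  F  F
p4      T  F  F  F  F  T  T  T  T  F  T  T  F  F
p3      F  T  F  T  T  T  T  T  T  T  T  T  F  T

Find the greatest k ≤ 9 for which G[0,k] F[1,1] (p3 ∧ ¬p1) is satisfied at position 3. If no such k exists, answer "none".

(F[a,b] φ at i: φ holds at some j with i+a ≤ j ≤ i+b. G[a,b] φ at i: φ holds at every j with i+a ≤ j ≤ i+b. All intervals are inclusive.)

1

F[1,1] (p3 ∧ ¬p1) must hold from j=3 onward; find where it first fails.
  j=3: holds
  j=4: holds
  j=5: fails
Holds on [3,4], so largest k = 1.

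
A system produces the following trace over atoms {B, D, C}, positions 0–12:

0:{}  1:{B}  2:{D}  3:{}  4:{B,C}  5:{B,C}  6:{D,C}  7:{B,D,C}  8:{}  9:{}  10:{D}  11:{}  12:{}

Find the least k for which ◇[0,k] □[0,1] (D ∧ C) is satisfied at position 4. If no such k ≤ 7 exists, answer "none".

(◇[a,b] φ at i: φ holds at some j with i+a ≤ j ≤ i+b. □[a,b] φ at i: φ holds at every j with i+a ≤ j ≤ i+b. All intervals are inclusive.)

2

Scan j = 4,5,… for □[0,1] (D ∧ C):
  j=4: fails
  j=5: fails
  j=6: holds
First hit at j=6, so smallest k = 6-4 = 2.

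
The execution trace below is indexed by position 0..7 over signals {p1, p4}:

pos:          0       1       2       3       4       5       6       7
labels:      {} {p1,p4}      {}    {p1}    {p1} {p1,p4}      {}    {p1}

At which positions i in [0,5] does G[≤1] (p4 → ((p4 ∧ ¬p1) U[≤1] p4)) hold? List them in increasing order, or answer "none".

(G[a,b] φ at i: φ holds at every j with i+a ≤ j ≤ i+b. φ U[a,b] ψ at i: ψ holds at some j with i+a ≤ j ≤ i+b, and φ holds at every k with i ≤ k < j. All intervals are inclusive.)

0, 1, 2, 3, 4, 5

Evaluate at each i in [0,5]:
  i=0: ✓ (all of [0,1])
  i=1: ✓ (all of [1,2])
  i=2: ✓ (all of [2,3])
  i=3: ✓ (all of [3,4])
  i=4: ✓ (all of [4,5])
  i=5: ✓ (all of [5,6])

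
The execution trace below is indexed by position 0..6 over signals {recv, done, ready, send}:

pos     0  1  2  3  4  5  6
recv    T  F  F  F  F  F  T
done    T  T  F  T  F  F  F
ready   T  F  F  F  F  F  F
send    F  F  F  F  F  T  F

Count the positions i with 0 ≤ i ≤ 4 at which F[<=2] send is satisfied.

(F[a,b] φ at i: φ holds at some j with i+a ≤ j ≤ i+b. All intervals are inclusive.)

2

Evaluate at each i in [0,4]:
  i=0: ✗ (none in [0,2])
  i=1: ✗ (none in [1,3])
  i=2: ✗ (none in [2,4])
  i=3: ✓ (witness j=5)
  i=4: ✓ (witness j=5)
Positions where it holds: {3, 4} → 2.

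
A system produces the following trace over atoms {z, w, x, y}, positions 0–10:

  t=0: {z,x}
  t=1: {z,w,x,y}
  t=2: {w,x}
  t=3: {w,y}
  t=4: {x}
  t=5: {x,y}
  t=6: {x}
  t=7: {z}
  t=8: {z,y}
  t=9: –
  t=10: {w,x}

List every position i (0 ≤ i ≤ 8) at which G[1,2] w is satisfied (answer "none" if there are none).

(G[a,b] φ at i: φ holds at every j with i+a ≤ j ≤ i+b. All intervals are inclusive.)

0, 1

Evaluate at each i in [0,8]:
  i=0: ✓ (all of [1,2])
  i=1: ✓ (all of [2,3])
  i=2: ✗ (fails at j=4)
  i=3: ✗ (fails at j=4)
  i=4: ✗ (fails at j=5)
  i=5: ✗ (fails at j=6)
  i=6: ✗ (fails at j=7)
  i=7: ✗ (fails at j=8)
  i=8: ✗ (fails at j=9)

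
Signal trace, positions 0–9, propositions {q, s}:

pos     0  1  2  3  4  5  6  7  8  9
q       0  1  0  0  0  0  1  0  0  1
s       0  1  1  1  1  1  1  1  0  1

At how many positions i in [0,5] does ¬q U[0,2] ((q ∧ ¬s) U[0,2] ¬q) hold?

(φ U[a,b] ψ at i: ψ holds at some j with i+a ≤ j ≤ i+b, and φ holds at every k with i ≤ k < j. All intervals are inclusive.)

5

Evaluate at each i in [0,5]:
  i=0: ✓ (rhs at j=0)
  i=1: ✗ (lhs fails at k=1 before rhs at j=2)
  i=2: ✓ (rhs at j=2)
  i=3: ✓ (rhs at j=3)
  i=4: ✓ (rhs at j=4)
  i=5: ✓ (rhs at j=5)
Positions where it holds: {0, 2, 3, 4, 5} → 5.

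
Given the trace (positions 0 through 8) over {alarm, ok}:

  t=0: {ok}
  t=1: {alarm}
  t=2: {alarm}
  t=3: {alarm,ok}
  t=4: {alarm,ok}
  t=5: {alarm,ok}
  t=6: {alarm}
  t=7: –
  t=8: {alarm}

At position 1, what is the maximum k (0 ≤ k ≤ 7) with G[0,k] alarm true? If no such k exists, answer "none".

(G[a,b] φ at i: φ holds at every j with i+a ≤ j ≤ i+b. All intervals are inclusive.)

5

alarm must hold from j=1 onward; find where it first fails.
  j=1: holds
  j=2: holds
  j=3: holds
  j=4: holds
  j=5: holds
  j=6: holds
  j=7: fails
Holds on [1,6], so largest k = 5.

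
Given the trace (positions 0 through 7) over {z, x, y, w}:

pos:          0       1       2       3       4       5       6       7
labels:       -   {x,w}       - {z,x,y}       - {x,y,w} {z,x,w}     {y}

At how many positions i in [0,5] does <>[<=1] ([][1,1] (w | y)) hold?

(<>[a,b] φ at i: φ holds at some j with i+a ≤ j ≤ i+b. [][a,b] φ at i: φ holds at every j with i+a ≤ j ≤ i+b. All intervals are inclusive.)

Evaluate at each i in [0,5]:
  i=0: ✓ (witness j=0)
  i=1: ✓ (witness j=2)
  i=2: ✓ (witness j=2)
  i=3: ✓ (witness j=4)
  i=4: ✓ (witness j=4)
  i=5: ✓ (witness j=5)
Positions where it holds: {0, 1, 2, 3, 4, 5} → 6.

6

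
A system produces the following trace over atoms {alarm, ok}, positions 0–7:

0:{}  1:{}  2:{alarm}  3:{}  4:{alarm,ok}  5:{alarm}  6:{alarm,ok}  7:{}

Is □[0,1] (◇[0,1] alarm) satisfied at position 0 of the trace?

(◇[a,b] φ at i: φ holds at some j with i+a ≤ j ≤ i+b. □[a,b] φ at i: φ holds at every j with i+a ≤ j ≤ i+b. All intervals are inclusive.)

Check ◇[0,1] alarm at every j in [0,1]:
  j=0: fails (none in [0,1])
  j=1: holds (witness at 2)
Fails at j=0 → formula fails.

False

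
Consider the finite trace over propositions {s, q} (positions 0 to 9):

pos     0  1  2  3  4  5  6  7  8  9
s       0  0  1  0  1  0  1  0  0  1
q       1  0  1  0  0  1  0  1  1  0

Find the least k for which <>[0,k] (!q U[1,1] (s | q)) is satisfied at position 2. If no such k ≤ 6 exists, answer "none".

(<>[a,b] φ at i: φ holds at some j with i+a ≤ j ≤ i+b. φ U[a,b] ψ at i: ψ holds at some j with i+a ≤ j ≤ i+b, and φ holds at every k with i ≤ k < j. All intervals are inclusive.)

Scan j = 2,3,… for (!q U[1,1] (s | q)):
  j=2: fails
  j=3: holds
First hit at j=3, so smallest k = 3-2 = 1.

1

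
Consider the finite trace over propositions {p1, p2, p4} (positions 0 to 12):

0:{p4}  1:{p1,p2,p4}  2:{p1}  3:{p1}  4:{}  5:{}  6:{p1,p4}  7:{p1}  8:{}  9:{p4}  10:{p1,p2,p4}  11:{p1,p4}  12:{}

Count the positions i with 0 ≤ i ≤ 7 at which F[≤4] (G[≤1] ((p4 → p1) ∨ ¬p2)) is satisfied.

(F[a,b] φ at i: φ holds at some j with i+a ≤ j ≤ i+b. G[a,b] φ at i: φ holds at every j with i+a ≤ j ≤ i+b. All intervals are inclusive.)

8

Evaluate at each i in [0,7]:
  i=0: ✓ (witness j=0)
  i=1: ✓ (witness j=1)
  i=2: ✓ (witness j=2)
  i=3: ✓ (witness j=3)
  i=4: ✓ (witness j=4)
  i=5: ✓ (witness j=5)
  i=6: ✓ (witness j=6)
  i=7: ✓ (witness j=7)
Positions where it holds: {0, 1, 2, 3, 4, 5, 6, 7} → 8.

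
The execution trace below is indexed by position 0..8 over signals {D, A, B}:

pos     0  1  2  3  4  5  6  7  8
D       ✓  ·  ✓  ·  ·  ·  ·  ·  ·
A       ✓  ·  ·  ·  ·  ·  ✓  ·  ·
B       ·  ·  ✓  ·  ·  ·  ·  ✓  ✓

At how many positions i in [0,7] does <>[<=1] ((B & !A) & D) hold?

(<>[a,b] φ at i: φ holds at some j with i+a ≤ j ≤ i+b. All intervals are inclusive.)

2

Evaluate at each i in [0,7]:
  i=0: ✗ (none in [0,1])
  i=1: ✓ (witness j=2)
  i=2: ✓ (witness j=2)
  i=3: ✗ (none in [3,4])
  i=4: ✗ (none in [4,5])
  i=5: ✗ (none in [5,6])
  i=6: ✗ (none in [6,7])
  i=7: ✗ (none in [7,8])
Positions where it holds: {1, 2} → 2.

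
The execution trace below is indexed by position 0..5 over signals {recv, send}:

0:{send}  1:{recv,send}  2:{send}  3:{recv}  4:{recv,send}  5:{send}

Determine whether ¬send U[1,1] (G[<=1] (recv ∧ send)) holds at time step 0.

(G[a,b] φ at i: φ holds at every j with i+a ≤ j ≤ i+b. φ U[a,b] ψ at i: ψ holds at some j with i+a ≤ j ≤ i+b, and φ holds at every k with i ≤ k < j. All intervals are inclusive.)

Need some j in [1,1] with G[<=1] (recv ∧ send), and ¬send at every k in [0,j-1].
  j=1: G[<=1] (recv ∧ send) — fails at 2.
No j in the window works → until fails.

Does not hold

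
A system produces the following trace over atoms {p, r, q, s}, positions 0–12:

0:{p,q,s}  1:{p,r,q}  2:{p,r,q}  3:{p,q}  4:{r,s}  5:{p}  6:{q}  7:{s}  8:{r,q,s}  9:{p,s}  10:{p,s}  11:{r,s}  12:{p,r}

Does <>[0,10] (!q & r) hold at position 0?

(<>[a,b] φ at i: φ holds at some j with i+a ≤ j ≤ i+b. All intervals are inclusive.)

Check (!q & r) at each j in [0,10]:
  j=0: false
  j=1: false
  j=2: false
  j=3: false
  j=4: true
  j=5: false
  j=6: false
  j=7: false
  j=8: false
  j=9: false
  j=10: false
Found at j=4 → formula holds.

Holds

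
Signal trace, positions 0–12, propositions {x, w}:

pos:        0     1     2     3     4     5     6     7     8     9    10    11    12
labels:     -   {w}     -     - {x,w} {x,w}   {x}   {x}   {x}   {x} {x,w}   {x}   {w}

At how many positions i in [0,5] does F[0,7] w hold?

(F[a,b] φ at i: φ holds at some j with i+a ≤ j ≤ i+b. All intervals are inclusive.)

6

Evaluate at each i in [0,5]:
  i=0: ✓ (witness j=1)
  i=1: ✓ (witness j=1)
  i=2: ✓ (witness j=4)
  i=3: ✓ (witness j=4)
  i=4: ✓ (witness j=4)
  i=5: ✓ (witness j=5)
Positions where it holds: {0, 1, 2, 3, 4, 5} → 6.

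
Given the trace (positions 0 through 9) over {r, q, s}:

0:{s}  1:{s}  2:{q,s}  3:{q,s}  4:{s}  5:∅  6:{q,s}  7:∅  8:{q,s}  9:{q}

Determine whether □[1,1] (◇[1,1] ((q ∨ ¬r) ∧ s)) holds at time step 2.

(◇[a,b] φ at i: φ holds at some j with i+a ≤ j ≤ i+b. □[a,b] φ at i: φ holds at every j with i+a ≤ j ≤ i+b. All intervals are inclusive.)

True

Check ◇[1,1] ((q ∨ ¬r) ∧ s) at every j in [3,3]:
  j=3: holds (witness at 4)
All positions satisfy it → formula holds.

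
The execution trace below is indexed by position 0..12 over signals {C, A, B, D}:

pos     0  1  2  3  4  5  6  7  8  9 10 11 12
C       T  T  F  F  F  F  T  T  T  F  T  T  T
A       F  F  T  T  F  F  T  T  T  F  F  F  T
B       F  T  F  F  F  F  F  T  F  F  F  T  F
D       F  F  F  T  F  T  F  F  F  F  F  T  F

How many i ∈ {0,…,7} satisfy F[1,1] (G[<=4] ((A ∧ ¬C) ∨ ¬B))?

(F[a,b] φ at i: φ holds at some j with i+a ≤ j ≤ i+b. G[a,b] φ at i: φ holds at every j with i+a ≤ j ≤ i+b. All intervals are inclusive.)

Evaluate at each i in [0,7]:
  i=0: ✗ (none in [1,1])
  i=1: ✓ (witness j=2)
  i=2: ✗ (none in [3,3])
  i=3: ✗ (none in [4,4])
  i=4: ✗ (none in [5,5])
  i=5: ✗ (none in [6,6])
  i=6: ✗ (none in [7,7])
  i=7: ✗ (none in [8,8])
Positions where it holds: {1} → 1.

1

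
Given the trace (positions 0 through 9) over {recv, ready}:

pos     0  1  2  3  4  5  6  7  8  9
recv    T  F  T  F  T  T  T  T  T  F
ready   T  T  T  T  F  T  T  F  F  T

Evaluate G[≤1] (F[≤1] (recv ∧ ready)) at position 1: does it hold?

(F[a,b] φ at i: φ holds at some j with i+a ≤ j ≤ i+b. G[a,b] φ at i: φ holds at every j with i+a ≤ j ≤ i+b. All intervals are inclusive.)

Holds

Check F[≤1] (recv ∧ ready) at every j in [1,2]:
  j=1: holds (witness at 2)
  j=2: holds (witness at 2)
All positions satisfy it → formula holds.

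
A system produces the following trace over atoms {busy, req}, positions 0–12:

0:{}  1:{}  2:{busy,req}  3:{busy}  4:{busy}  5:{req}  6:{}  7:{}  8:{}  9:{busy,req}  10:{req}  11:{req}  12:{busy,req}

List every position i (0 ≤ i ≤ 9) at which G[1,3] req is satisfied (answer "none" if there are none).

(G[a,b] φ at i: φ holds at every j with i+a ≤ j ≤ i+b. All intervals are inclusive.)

Evaluate at each i in [0,9]:
  i=0: ✗ (fails at j=1)
  i=1: ✗ (fails at j=3)
  i=2: ✗ (fails at j=3)
  i=3: ✗ (fails at j=4)
  i=4: ✗ (fails at j=6)
  i=5: ✗ (fails at j=6)
  i=6: ✗ (fails at j=7)
  i=7: ✗ (fails at j=8)
  i=8: ✓ (all of [9,11])
  i=9: ✓ (all of [10,12])

8, 9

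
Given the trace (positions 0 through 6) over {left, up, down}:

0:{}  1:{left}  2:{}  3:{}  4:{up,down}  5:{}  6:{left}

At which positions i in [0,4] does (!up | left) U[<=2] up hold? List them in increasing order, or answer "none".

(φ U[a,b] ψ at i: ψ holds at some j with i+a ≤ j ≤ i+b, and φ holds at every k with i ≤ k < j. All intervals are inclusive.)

Evaluate at each i in [0,4]:
  i=0: ✗ (no rhs in [0,2])
  i=1: ✗ (no rhs in [1,3])
  i=2: ✓ (rhs at j=4; lhs holds on [2,3])
  i=3: ✓ (rhs at j=4; lhs holds on [3,3])
  i=4: ✓ (rhs at j=4)

2, 3, 4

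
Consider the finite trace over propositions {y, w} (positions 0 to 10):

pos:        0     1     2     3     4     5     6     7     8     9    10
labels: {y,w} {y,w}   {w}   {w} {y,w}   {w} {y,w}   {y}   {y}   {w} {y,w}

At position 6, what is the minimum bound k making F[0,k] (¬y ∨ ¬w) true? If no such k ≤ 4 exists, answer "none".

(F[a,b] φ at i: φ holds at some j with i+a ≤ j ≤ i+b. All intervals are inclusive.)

Scan j = 6,7,… for (¬y ∨ ¬w):
  j=6: fails
  j=7: holds
First hit at j=7, so smallest k = 7-6 = 1.

1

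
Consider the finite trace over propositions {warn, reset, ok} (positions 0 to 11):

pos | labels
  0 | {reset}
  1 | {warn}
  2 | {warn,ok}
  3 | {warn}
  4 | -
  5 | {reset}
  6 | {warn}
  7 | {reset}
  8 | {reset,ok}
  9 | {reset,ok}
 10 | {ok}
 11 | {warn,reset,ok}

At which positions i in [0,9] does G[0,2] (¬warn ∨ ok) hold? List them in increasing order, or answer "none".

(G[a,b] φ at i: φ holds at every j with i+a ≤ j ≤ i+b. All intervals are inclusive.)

7, 8, 9

Evaluate at each i in [0,9]:
  i=0: ✗ (fails at j=1)
  i=1: ✗ (fails at j=1)
  i=2: ✗ (fails at j=3)
  i=3: ✗ (fails at j=3)
  i=4: ✗ (fails at j=6)
  i=5: ✗ (fails at j=6)
  i=6: ✗ (fails at j=6)
  i=7: ✓ (all of [7,9])
  i=8: ✓ (all of [8,10])
  i=9: ✓ (all of [9,11])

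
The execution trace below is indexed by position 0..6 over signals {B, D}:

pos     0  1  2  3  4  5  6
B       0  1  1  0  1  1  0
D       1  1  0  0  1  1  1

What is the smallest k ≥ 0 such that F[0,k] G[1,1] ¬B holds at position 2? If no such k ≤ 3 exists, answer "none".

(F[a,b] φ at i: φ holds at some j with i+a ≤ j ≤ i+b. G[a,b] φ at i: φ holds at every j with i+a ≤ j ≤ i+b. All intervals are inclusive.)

0

Scan j = 2,3,… for G[1,1] ¬B:
  j=2: holds
First hit at j=2, so smallest k = 2-2 = 0.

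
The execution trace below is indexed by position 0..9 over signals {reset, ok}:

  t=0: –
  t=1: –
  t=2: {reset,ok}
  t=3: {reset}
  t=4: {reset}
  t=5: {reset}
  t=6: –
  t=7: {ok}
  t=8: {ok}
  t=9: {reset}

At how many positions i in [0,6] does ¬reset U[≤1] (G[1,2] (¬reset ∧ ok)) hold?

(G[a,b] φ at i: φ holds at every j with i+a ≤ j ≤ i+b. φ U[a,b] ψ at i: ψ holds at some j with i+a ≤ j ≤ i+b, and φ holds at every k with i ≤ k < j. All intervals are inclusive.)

1

Evaluate at each i in [0,6]:
  i=0: ✗ (no rhs in [0,1])
  i=1: ✗ (no rhs in [1,2])
  i=2: ✗ (no rhs in [2,3])
  i=3: ✗ (no rhs in [3,4])
  i=4: ✗ (no rhs in [4,5])
  i=5: ✗ (lhs fails at k=5 before rhs at j=6)
  i=6: ✓ (rhs at j=6)
Positions where it holds: {6} → 1.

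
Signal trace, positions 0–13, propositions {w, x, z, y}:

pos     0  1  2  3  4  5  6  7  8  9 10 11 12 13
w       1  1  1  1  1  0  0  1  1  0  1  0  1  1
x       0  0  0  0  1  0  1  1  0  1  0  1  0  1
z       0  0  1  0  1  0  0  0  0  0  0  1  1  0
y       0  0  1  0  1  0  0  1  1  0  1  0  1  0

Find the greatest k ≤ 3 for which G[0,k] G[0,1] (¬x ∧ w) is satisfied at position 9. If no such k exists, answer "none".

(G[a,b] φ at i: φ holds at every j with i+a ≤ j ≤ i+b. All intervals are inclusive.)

none

G[0,1] (¬x ∧ w) must hold from j=9 onward; find where it first fails.
  j=9: fails → no k works.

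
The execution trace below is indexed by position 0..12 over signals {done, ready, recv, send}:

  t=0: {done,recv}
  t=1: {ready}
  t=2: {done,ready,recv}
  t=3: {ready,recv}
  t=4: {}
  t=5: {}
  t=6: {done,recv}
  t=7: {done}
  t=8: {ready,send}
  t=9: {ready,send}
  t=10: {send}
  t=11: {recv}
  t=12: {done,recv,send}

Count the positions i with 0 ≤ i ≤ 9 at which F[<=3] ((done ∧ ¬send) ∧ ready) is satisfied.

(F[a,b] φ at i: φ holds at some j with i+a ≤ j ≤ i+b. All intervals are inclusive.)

Evaluate at each i in [0,9]:
  i=0: ✓ (witness j=2)
  i=1: ✓ (witness j=2)
  i=2: ✓ (witness j=2)
  i=3: ✗ (none in [3,6])
  i=4: ✗ (none in [4,7])
  i=5: ✗ (none in [5,8])
  i=6: ✗ (none in [6,9])
  i=7: ✗ (none in [7,10])
  i=8: ✗ (none in [8,11])
  i=9: ✗ (none in [9,12])
Positions where it holds: {0, 1, 2} → 3.

3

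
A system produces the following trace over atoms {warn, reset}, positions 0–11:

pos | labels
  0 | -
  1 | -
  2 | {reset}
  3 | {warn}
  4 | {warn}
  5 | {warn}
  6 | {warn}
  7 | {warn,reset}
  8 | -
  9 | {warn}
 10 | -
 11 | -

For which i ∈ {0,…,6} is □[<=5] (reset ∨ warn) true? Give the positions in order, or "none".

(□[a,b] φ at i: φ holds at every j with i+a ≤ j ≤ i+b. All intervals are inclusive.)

2

Evaluate at each i in [0,6]:
  i=0: ✗ (fails at j=0)
  i=1: ✗ (fails at j=1)
  i=2: ✓ (all of [2,7])
  i=3: ✗ (fails at j=8)
  i=4: ✗ (fails at j=8)
  i=5: ✗ (fails at j=8)
  i=6: ✗ (fails at j=8)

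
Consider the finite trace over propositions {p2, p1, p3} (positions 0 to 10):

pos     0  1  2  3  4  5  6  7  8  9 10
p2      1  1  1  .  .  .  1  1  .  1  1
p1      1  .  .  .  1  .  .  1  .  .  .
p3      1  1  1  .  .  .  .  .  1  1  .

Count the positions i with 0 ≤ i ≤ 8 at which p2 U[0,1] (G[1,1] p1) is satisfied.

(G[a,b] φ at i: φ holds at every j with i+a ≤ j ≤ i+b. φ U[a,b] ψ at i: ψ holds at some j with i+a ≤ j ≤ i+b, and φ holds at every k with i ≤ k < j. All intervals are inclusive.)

Evaluate at each i in [0,8]:
  i=0: ✗ (no rhs in [0,1])
  i=1: ✗ (no rhs in [1,2])
  i=2: ✓ (rhs at j=3; lhs holds on [2,2])
  i=3: ✓ (rhs at j=3)
  i=4: ✗ (no rhs in [4,5])
  i=5: ✗ (lhs fails at k=5 before rhs at j=6)
  i=6: ✓ (rhs at j=6)
  i=7: ✗ (no rhs in [7,8])
  i=8: ✗ (no rhs in [8,9])
Positions where it holds: {2, 3, 6} → 3.

3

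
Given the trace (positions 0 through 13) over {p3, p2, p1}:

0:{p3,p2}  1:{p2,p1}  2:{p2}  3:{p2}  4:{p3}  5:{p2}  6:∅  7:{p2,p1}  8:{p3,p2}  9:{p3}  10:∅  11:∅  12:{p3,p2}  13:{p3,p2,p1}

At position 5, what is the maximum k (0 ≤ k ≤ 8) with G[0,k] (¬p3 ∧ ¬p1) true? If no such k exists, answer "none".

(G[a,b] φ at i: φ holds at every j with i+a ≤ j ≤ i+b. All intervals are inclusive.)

1

(¬p3 ∧ ¬p1) must hold from j=5 onward; find where it first fails.
  j=5: holds
  j=6: holds
  j=7: fails
Holds on [5,6], so largest k = 1.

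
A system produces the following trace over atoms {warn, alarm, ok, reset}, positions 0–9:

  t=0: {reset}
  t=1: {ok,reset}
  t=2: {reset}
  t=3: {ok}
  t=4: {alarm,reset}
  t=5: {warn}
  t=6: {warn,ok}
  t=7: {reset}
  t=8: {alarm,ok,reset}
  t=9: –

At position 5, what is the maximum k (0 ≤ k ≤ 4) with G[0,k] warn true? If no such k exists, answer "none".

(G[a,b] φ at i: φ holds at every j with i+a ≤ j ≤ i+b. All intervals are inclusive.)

1

warn must hold from j=5 onward; find where it first fails.
  j=5: holds
  j=6: holds
  j=7: fails
Holds on [5,6], so largest k = 1.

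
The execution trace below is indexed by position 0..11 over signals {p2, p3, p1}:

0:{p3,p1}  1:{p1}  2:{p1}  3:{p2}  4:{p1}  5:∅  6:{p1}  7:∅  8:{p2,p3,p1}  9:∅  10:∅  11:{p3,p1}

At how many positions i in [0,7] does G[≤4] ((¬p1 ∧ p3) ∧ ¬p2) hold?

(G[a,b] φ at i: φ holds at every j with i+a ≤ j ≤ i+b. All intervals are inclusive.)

Evaluate at each i in [0,7]:
  i=0: ✗ (fails at j=0)
  i=1: ✗ (fails at j=1)
  i=2: ✗ (fails at j=2)
  i=3: ✗ (fails at j=3)
  i=4: ✗ (fails at j=4)
  i=5: ✗ (fails at j=5)
  i=6: ✗ (fails at j=6)
  i=7: ✗ (fails at j=7)
Positions where it holds: {} → 0.

0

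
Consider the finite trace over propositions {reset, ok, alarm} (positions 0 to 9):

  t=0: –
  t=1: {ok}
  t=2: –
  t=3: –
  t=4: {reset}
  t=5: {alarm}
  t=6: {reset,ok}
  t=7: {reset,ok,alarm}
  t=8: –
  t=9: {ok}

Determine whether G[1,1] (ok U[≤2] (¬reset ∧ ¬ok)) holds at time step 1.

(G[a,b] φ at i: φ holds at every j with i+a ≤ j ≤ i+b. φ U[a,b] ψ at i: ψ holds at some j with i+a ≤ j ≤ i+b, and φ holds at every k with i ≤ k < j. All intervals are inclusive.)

Holds

Check (ok U[≤2] (¬reset ∧ ¬ok)) at every j in [2,2]:
  j=2: holds
All positions satisfy it → formula holds.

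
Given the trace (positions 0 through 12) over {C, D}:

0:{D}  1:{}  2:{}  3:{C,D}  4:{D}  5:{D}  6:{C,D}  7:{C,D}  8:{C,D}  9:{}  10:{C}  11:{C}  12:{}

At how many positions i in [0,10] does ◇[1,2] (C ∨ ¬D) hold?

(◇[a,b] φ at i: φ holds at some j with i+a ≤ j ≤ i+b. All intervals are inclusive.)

Evaluate at each i in [0,10]:
  i=0: ✓ (witness j=1)
  i=1: ✓ (witness j=2)
  i=2: ✓ (witness j=3)
  i=3: ✗ (none in [4,5])
  i=4: ✓ (witness j=6)
  i=5: ✓ (witness j=6)
  i=6: ✓ (witness j=7)
  i=7: ✓ (witness j=8)
  i=8: ✓ (witness j=9)
  i=9: ✓ (witness j=10)
  i=10: ✓ (witness j=11)
Positions where it holds: {0, 1, 2, 4, 5, 6, 7, 8, 9, 10} → 10.

10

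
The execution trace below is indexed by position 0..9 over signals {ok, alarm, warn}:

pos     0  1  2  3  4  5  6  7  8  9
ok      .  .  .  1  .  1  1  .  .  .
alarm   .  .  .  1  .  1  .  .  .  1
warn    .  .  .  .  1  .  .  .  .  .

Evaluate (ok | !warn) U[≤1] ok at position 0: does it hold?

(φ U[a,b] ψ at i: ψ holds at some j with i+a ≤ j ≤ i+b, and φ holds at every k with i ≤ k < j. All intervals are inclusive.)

Need some j in [0,1] with ok, and (ok | !warn) at every k in [0,j-1].
  j=0: ok false.
  j=1: ok false.
No j in the window works → until fails.

Does not hold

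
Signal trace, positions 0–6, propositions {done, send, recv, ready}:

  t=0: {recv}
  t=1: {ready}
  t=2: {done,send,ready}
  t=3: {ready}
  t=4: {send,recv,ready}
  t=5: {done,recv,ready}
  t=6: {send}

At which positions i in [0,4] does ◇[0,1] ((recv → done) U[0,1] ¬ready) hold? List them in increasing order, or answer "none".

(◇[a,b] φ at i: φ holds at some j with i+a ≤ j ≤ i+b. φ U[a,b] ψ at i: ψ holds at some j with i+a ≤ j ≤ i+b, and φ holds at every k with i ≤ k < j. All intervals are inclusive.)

0, 4

Evaluate at each i in [0,4]:
  i=0: ✓ (witness j=0)
  i=1: ✗ (none in [1,2])
  i=2: ✗ (none in [2,3])
  i=3: ✗ (none in [3,4])
  i=4: ✓ (witness j=5)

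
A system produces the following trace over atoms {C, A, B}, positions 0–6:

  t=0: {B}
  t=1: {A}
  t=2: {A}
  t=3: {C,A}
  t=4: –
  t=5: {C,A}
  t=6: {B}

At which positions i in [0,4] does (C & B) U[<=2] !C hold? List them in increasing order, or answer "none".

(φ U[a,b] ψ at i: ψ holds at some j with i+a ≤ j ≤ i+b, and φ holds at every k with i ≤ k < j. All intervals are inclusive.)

0, 1, 2, 4

Evaluate at each i in [0,4]:
  i=0: ✓ (rhs at j=0)
  i=1: ✓ (rhs at j=1)
  i=2: ✓ (rhs at j=2)
  i=3: ✗ (lhs fails at k=3 before rhs at j=4)
  i=4: ✓ (rhs at j=4)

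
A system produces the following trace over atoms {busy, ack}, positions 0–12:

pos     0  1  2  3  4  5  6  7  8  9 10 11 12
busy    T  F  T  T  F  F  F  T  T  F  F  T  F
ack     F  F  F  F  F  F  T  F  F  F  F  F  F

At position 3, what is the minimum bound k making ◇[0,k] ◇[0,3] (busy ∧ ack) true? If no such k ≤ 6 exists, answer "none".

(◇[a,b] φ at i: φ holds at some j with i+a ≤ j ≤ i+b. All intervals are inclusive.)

none

Scan j = 3,4,… for ◇[0,3] (busy ∧ ack):
  j=3: fails
  j=4: fails
  j=5: fails
  j=6: fails
  j=7: fails
  j=8: fails
  j=9: fails
No j in [3,9] satisfies it → none.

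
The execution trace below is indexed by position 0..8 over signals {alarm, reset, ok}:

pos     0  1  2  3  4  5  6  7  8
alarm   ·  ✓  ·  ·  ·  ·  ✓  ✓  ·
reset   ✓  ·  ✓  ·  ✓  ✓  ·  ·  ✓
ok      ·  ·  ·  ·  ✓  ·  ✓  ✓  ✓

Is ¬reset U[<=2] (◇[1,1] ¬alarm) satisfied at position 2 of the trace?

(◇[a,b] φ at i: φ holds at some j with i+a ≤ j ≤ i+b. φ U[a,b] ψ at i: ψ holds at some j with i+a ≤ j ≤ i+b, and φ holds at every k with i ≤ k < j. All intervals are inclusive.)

Holds

Need some j in [2,4] with ◇[1,1] ¬alarm, and ¬reset at every k in [2,j-1].
  j=2: ◇[1,1] ¬alarm holds; no prefix to check → satisfied.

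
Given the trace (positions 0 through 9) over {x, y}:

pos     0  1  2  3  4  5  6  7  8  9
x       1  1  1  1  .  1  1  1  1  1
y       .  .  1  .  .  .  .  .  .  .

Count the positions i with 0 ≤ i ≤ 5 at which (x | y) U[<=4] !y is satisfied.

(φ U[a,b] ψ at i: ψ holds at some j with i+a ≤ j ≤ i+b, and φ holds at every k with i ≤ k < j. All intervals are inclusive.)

Evaluate at each i in [0,5]:
  i=0: ✓ (rhs at j=0)
  i=1: ✓ (rhs at j=1)
  i=2: ✓ (rhs at j=3; lhs holds on [2,2])
  i=3: ✓ (rhs at j=3)
  i=4: ✓ (rhs at j=4)
  i=5: ✓ (rhs at j=5)
Positions where it holds: {0, 1, 2, 3, 4, 5} → 6.

6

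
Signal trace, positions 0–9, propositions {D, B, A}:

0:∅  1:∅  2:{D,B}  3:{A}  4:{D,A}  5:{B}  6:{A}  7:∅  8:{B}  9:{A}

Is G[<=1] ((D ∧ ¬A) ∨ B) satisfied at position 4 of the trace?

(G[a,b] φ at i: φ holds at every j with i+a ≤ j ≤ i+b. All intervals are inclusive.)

Check ((D ∧ ¬A) ∨ B) at every j in [4,5]:
  j=4: false
  j=5: true
Fails at j=4 → formula fails.

No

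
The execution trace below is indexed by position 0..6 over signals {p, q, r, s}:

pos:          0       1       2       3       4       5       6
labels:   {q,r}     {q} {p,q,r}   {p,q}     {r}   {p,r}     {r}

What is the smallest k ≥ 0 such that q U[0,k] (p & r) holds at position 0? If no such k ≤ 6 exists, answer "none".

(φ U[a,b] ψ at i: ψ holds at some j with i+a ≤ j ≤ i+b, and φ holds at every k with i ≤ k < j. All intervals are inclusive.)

2

Need earliest j ≥ 0 with (p & r), and q at every k in [0,j-1].
  j=0: rhs fails.
  j=1: rhs fails.
  j=2: rhs holds; lhs holds on [0,1]. k = 2.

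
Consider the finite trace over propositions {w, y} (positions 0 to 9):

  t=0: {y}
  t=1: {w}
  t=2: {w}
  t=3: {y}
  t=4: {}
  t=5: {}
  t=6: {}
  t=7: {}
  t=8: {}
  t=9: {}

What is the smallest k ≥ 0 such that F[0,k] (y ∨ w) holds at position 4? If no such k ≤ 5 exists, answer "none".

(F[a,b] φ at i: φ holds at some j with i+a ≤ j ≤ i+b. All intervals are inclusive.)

none

Scan j = 4,5,… for (y ∨ w):
  j=4: fails
  j=5: fails
  j=6: fails
  j=7: fails
  j=8: fails
  j=9: fails
No j in [4,9] satisfies it → none.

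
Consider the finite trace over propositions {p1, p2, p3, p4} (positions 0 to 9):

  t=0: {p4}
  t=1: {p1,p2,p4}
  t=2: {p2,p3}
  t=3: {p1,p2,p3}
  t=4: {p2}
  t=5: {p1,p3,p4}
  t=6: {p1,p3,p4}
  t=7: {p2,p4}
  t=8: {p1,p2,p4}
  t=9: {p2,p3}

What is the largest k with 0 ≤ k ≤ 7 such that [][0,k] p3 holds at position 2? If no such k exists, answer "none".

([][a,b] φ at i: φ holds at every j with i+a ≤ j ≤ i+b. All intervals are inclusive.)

p3 must hold from j=2 onward; find where it first fails.
  j=2: holds
  j=3: holds
  j=4: fails
Holds on [2,3], so largest k = 1.

1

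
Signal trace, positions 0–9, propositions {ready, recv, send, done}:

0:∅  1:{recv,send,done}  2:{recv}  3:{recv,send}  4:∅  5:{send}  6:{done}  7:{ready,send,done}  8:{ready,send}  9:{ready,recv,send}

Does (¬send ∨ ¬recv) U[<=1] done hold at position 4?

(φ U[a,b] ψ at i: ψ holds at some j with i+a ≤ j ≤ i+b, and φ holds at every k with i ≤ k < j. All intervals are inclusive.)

No

Need some j in [4,5] with done, and (¬send ∨ ¬recv) at every k in [4,j-1].
  j=4: done false.
  j=5: done false.
No j in the window works → until fails.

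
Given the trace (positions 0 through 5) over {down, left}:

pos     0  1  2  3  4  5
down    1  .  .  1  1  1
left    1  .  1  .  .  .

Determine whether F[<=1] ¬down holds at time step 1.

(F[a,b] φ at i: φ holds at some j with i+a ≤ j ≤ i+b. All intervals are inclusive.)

Check ¬down at each j in [1,2]:
  j=1: true
  j=2: true
Found at j=1 → formula holds.

Yes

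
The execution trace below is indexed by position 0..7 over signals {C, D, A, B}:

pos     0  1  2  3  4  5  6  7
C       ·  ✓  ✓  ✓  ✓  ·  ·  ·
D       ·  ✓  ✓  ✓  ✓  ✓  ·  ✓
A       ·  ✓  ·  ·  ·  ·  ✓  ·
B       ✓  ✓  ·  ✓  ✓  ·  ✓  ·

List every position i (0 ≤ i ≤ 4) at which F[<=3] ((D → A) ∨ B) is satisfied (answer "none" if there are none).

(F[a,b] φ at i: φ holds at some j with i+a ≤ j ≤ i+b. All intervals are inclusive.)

Evaluate at each i in [0,4]:
  i=0: ✓ (witness j=0)
  i=1: ✓ (witness j=1)
  i=2: ✓ (witness j=3)
  i=3: ✓ (witness j=3)
  i=4: ✓ (witness j=4)

0, 1, 2, 3, 4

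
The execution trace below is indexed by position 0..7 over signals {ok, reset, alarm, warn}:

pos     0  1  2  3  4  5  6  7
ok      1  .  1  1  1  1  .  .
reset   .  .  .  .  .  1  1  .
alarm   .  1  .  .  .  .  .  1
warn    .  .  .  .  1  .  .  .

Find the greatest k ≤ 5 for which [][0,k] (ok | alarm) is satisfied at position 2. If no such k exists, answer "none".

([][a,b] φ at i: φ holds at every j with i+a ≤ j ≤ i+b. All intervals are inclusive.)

(ok | alarm) must hold from j=2 onward; find where it first fails.
  j=2: holds
  j=3: holds
  j=4: holds
  j=5: holds
  j=6: fails
Holds on [2,5], so largest k = 3.

3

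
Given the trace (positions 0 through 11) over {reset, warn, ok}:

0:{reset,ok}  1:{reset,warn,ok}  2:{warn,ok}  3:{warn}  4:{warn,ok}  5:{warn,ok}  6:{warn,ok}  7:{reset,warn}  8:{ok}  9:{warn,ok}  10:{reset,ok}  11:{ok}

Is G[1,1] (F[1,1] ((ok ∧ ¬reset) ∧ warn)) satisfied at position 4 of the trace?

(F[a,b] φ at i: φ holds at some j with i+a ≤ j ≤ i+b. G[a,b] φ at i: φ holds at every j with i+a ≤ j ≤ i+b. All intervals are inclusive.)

Check F[1,1] ((ok ∧ ¬reset) ∧ warn) at every j in [5,5]:
  j=5: holds (witness at 6)
All positions satisfy it → formula holds.

Yes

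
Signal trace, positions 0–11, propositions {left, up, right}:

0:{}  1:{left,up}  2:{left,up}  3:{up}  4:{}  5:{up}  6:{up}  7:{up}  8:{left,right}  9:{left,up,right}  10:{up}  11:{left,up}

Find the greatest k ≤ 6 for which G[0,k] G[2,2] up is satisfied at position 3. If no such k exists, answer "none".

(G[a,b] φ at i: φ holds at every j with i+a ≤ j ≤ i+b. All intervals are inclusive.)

2

G[2,2] up must hold from j=3 onward; find where it first fails.
  j=3: holds
  j=4: holds
  j=5: holds
  j=6: fails
Holds on [3,5], so largest k = 2.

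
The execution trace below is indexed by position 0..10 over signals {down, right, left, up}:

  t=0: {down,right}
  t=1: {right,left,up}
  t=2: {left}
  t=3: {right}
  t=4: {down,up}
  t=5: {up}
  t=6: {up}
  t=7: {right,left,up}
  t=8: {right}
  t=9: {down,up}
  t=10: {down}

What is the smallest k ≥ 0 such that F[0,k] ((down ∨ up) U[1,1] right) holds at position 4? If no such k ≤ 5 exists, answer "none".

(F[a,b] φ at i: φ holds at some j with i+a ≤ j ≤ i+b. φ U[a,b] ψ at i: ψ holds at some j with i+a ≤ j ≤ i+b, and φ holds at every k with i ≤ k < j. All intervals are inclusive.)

2

Scan j = 4,5,… for ((down ∨ up) U[1,1] right):
  j=4: fails
  j=5: fails
  j=6: holds
First hit at j=6, so smallest k = 6-4 = 2.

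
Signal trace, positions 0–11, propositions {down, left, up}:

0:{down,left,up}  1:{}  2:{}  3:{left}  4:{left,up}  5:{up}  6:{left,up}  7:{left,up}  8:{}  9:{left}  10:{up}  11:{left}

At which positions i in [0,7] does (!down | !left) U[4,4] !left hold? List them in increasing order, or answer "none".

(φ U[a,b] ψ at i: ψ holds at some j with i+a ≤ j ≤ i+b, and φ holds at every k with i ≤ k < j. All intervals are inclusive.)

Evaluate at each i in [0,7]:
  i=0: ✗ (no rhs in [4,4])
  i=1: ✓ (rhs at j=5; lhs holds on [1,4])
  i=2: ✗ (no rhs in [6,6])
  i=3: ✗ (no rhs in [7,7])
  i=4: ✓ (rhs at j=8; lhs holds on [4,7])
  i=5: ✗ (no rhs in [9,9])
  i=6: ✓ (rhs at j=10; lhs holds on [6,9])
  i=7: ✗ (no rhs in [11,11])

1, 4, 6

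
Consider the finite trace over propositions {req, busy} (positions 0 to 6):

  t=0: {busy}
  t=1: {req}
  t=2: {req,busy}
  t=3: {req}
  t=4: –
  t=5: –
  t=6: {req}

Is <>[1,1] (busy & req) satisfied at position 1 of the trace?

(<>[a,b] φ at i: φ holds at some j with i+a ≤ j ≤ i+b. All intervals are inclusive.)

Yes

Check (busy & req) at each j in [2,2]:
  j=2: true
Found at j=2 → formula holds.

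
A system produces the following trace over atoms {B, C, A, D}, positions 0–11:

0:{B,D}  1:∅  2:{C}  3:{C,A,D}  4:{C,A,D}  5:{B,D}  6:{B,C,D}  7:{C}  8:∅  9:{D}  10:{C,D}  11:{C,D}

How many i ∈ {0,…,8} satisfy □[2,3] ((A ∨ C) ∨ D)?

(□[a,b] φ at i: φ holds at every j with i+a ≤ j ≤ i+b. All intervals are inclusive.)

Evaluate at each i in [0,8]:
  i=0: ✓ (all of [2,3])
  i=1: ✓ (all of [3,4])
  i=2: ✓ (all of [4,5])
  i=3: ✓ (all of [5,6])
  i=4: ✓ (all of [6,7])
  i=5: ✗ (fails at j=8)
  i=6: ✗ (fails at j=8)
  i=7: ✓ (all of [9,10])
  i=8: ✓ (all of [10,11])
Positions where it holds: {0, 1, 2, 3, 4, 7, 8} → 7.

7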